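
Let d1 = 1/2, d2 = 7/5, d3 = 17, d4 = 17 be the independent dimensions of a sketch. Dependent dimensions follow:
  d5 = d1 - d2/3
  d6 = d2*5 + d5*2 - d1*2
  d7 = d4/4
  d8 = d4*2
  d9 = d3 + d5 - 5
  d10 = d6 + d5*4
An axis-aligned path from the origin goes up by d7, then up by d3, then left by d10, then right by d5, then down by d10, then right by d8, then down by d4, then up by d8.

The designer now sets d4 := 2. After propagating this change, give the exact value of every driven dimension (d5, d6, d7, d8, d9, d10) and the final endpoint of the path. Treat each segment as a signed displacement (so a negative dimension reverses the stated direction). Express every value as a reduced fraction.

Apply edit: d4 := 2
  d5 = d1 - d2/3 = 1/30
  d6 = d2*5 + d5*2 - d1*2 = 91/15
  d7 = d4/4 = 1/2
  d8 = d4*2 = 4
  d9 = d3 + d5 - 5 = 361/30
  d10 = d6 + d5*4 = 31/5
Walk from origin (0, 0):
  seg 1: up by d7 = 1/2 → (0, 1/2)
  seg 2: up by d3 = 17 → (0, 35/2)
  seg 3: left by d10 = 31/5 → (-31/5, 35/2)
  seg 4: right by d5 = 1/30 → (-37/6, 35/2)
  seg 5: down by d10 = 31/5 → (-37/6, 113/10)
  seg 6: right by d8 = 4 → (-13/6, 113/10)
  seg 7: down by d4 = 2 → (-13/6, 93/10)
  seg 8: up by d8 = 4 → (-13/6, 133/10)

d5 = 1/30
d6 = 91/15
d7 = 1/2
d8 = 4
d9 = 361/30
d10 = 31/5
endpoint = (-13/6, 133/10)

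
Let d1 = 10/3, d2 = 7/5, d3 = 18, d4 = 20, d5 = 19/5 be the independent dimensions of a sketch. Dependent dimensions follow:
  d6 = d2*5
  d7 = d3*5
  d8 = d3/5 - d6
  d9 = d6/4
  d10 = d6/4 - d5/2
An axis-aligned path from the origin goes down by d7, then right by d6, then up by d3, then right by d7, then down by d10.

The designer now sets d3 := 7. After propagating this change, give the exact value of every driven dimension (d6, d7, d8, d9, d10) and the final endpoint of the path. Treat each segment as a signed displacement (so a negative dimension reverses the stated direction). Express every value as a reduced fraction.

d6 = 7
d7 = 35
d8 = -28/5
d9 = 7/4
d10 = -3/20
endpoint = (42, -557/20)

Apply edit: d3 := 7
  d6 = d2*5 = 7
  d7 = d3*5 = 35
  d8 = d3/5 - d6 = -28/5
  d9 = d6/4 = 7/4
  d10 = d6/4 - d5/2 = -3/20
Walk from origin (0, 0):
  seg 1: down by d7 = 35 → (0, -35)
  seg 2: right by d6 = 7 → (7, -35)
  seg 3: up by d3 = 7 → (7, -28)
  seg 4: right by d7 = 35 → (42, -28)
  seg 5: down by d10 = -3/20 → (42, -557/20)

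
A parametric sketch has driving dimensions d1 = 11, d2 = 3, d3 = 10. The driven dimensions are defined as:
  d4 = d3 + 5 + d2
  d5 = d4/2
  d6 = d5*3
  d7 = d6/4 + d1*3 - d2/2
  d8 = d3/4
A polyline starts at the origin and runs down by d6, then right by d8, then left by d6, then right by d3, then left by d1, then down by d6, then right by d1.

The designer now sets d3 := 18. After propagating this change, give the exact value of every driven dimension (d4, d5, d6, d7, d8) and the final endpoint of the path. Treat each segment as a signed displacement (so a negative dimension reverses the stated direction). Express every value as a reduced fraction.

Apply edit: d3 := 18
  d4 = d3 + 5 + d2 = 26
  d5 = d4/2 = 13
  d6 = d5*3 = 39
  d7 = d6/4 + d1*3 - d2/2 = 165/4
  d8 = d3/4 = 9/2
Walk from origin (0, 0):
  seg 1: down by d6 = 39 → (0, -39)
  seg 2: right by d8 = 9/2 → (9/2, -39)
  seg 3: left by d6 = 39 → (-69/2, -39)
  seg 4: right by d3 = 18 → (-33/2, -39)
  seg 5: left by d1 = 11 → (-55/2, -39)
  seg 6: down by d6 = 39 → (-55/2, -78)
  seg 7: right by d1 = 11 → (-33/2, -78)

d4 = 26
d5 = 13
d6 = 39
d7 = 165/4
d8 = 9/2
endpoint = (-33/2, -78)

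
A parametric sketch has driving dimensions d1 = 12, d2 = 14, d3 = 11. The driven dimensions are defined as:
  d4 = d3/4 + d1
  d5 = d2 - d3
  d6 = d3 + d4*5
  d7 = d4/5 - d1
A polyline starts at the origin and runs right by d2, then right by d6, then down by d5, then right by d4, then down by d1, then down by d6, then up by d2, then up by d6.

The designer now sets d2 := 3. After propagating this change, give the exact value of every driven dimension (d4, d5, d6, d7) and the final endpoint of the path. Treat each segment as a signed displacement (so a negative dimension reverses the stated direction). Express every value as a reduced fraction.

Apply edit: d2 := 3
  d4 = d3/4 + d1 = 59/4
  d5 = d2 - d3 = -8
  d6 = d3 + d4*5 = 339/4
  d7 = d4/5 - d1 = -181/20
Walk from origin (0, 0):
  seg 1: right by d2 = 3 → (3, 0)
  seg 2: right by d6 = 339/4 → (351/4, 0)
  seg 3: down by d5 = -8 → (351/4, 8)
  seg 4: right by d4 = 59/4 → (205/2, 8)
  seg 5: down by d1 = 12 → (205/2, -4)
  seg 6: down by d6 = 339/4 → (205/2, -355/4)
  seg 7: up by d2 = 3 → (205/2, -343/4)
  seg 8: up by d6 = 339/4 → (205/2, -1)

d4 = 59/4
d5 = -8
d6 = 339/4
d7 = -181/20
endpoint = (205/2, -1)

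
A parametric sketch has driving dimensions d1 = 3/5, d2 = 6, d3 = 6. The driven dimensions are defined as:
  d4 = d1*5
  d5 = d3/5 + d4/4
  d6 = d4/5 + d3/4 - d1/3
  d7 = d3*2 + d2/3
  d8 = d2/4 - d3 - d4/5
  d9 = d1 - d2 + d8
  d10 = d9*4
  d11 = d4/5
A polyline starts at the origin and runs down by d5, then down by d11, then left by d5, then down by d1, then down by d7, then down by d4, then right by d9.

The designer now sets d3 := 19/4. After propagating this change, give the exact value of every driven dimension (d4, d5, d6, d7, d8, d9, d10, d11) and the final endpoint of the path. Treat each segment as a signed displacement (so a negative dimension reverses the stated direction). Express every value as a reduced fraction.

d4 = 3
d5 = 17/10
d6 = 127/80
d7 = 23/2
d8 = -77/20
d9 = -37/4
d10 = -37
d11 = 3/5
endpoint = (-219/20, -87/5)

Apply edit: d3 := 19/4
  d4 = d1*5 = 3
  d5 = d3/5 + d4/4 = 17/10
  d6 = d4/5 + d3/4 - d1/3 = 127/80
  d7 = d3*2 + d2/3 = 23/2
  d8 = d2/4 - d3 - d4/5 = -77/20
  d9 = d1 - d2 + d8 = -37/4
  d10 = d9*4 = -37
  d11 = d4/5 = 3/5
Walk from origin (0, 0):
  seg 1: down by d5 = 17/10 → (0, -17/10)
  seg 2: down by d11 = 3/5 → (0, -23/10)
  seg 3: left by d5 = 17/10 → (-17/10, -23/10)
  seg 4: down by d1 = 3/5 → (-17/10, -29/10)
  seg 5: down by d7 = 23/2 → (-17/10, -72/5)
  seg 6: down by d4 = 3 → (-17/10, -87/5)
  seg 7: right by d9 = -37/4 → (-219/20, -87/5)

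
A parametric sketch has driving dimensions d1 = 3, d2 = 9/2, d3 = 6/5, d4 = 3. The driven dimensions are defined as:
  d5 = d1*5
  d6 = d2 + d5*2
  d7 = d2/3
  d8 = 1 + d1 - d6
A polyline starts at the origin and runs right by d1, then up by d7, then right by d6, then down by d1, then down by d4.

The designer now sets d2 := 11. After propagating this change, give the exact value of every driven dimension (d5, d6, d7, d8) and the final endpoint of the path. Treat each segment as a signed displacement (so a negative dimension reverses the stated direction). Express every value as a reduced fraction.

d5 = 15
d6 = 41
d7 = 11/3
d8 = -37
endpoint = (44, -7/3)

Apply edit: d2 := 11
  d5 = d1*5 = 15
  d6 = d2 + d5*2 = 41
  d7 = d2/3 = 11/3
  d8 = 1 + d1 - d6 = -37
Walk from origin (0, 0):
  seg 1: right by d1 = 3 → (3, 0)
  seg 2: up by d7 = 11/3 → (3, 11/3)
  seg 3: right by d6 = 41 → (44, 11/3)
  seg 4: down by d1 = 3 → (44, 2/3)
  seg 5: down by d4 = 3 → (44, -7/3)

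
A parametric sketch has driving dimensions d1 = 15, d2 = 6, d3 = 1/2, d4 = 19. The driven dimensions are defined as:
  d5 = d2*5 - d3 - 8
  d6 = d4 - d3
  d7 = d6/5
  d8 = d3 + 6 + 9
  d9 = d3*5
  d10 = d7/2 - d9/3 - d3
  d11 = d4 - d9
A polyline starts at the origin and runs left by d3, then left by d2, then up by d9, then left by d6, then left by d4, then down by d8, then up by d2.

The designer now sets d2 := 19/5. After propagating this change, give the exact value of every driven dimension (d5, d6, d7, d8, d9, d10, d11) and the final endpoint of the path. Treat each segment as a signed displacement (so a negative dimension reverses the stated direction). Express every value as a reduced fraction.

d5 = 21/2
d6 = 37/2
d7 = 37/10
d8 = 31/2
d9 = 5/2
d10 = 31/60
d11 = 33/2
endpoint = (-209/5, -46/5)

Apply edit: d2 := 19/5
  d5 = d2*5 - d3 - 8 = 21/2
  d6 = d4 - d3 = 37/2
  d7 = d6/5 = 37/10
  d8 = d3 + 6 + 9 = 31/2
  d9 = d3*5 = 5/2
  d10 = d7/2 - d9/3 - d3 = 31/60
  d11 = d4 - d9 = 33/2
Walk from origin (0, 0):
  seg 1: left by d3 = 1/2 → (-1/2, 0)
  seg 2: left by d2 = 19/5 → (-43/10, 0)
  seg 3: up by d9 = 5/2 → (-43/10, 5/2)
  seg 4: left by d6 = 37/2 → (-114/5, 5/2)
  seg 5: left by d4 = 19 → (-209/5, 5/2)
  seg 6: down by d8 = 31/2 → (-209/5, -13)
  seg 7: up by d2 = 19/5 → (-209/5, -46/5)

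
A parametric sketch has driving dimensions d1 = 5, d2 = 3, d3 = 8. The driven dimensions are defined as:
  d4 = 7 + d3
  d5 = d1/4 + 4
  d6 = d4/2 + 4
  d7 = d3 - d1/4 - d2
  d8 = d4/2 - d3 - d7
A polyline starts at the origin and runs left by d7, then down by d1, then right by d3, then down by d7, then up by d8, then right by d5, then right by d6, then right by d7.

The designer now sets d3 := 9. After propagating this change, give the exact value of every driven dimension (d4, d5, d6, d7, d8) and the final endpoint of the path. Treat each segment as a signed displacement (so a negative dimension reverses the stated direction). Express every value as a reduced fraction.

d4 = 16
d5 = 21/4
d6 = 12
d7 = 19/4
d8 = -23/4
endpoint = (105/4, -31/2)

Apply edit: d3 := 9
  d4 = 7 + d3 = 16
  d5 = d1/4 + 4 = 21/4
  d6 = d4/2 + 4 = 12
  d7 = d3 - d1/4 - d2 = 19/4
  d8 = d4/2 - d3 - d7 = -23/4
Walk from origin (0, 0):
  seg 1: left by d7 = 19/4 → (-19/4, 0)
  seg 2: down by d1 = 5 → (-19/4, -5)
  seg 3: right by d3 = 9 → (17/4, -5)
  seg 4: down by d7 = 19/4 → (17/4, -39/4)
  seg 5: up by d8 = -23/4 → (17/4, -31/2)
  seg 6: right by d5 = 21/4 → (19/2, -31/2)
  seg 7: right by d6 = 12 → (43/2, -31/2)
  seg 8: right by d7 = 19/4 → (105/4, -31/2)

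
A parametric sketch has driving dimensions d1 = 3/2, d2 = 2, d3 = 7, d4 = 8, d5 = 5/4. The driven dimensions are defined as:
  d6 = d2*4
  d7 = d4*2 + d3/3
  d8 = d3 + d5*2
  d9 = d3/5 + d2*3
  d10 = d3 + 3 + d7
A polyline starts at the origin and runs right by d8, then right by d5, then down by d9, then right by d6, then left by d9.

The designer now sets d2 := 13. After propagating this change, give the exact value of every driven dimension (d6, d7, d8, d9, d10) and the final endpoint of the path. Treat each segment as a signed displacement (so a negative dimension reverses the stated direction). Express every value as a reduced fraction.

d6 = 52
d7 = 55/3
d8 = 19/2
d9 = 202/5
d10 = 85/3
endpoint = (447/20, -202/5)

Apply edit: d2 := 13
  d6 = d2*4 = 52
  d7 = d4*2 + d3/3 = 55/3
  d8 = d3 + d5*2 = 19/2
  d9 = d3/5 + d2*3 = 202/5
  d10 = d3 + 3 + d7 = 85/3
Walk from origin (0, 0):
  seg 1: right by d8 = 19/2 → (19/2, 0)
  seg 2: right by d5 = 5/4 → (43/4, 0)
  seg 3: down by d9 = 202/5 → (43/4, -202/5)
  seg 4: right by d6 = 52 → (251/4, -202/5)
  seg 5: left by d9 = 202/5 → (447/20, -202/5)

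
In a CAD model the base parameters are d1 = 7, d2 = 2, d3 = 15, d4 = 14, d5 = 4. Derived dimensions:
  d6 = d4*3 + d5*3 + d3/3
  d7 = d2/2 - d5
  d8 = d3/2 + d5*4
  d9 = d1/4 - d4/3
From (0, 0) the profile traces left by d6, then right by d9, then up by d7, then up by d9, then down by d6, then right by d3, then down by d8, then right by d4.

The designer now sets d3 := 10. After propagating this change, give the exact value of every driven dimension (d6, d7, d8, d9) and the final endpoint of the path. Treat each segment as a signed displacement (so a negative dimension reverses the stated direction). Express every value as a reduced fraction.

d6 = 172/3
d7 = -3
d8 = 21
d9 = -35/12
endpoint = (-145/4, -337/4)

Apply edit: d3 := 10
  d6 = d4*3 + d5*3 + d3/3 = 172/3
  d7 = d2/2 - d5 = -3
  d8 = d3/2 + d5*4 = 21
  d9 = d1/4 - d4/3 = -35/12
Walk from origin (0, 0):
  seg 1: left by d6 = 172/3 → (-172/3, 0)
  seg 2: right by d9 = -35/12 → (-241/4, 0)
  seg 3: up by d7 = -3 → (-241/4, -3)
  seg 4: up by d9 = -35/12 → (-241/4, -71/12)
  seg 5: down by d6 = 172/3 → (-241/4, -253/4)
  seg 6: right by d3 = 10 → (-201/4, -253/4)
  seg 7: down by d8 = 21 → (-201/4, -337/4)
  seg 8: right by d4 = 14 → (-145/4, -337/4)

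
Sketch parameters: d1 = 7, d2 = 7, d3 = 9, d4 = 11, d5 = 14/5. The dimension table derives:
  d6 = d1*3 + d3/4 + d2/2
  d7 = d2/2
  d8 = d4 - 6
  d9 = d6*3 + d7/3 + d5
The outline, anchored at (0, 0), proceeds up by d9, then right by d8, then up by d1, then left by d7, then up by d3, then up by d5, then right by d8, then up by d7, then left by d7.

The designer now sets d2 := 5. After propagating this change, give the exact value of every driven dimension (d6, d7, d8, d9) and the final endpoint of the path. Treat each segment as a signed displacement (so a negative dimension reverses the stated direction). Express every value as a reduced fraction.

d6 = 103/4
d7 = 5/2
d8 = 5
d9 = 4853/60
endpoint = (5, 6131/60)

Apply edit: d2 := 5
  d6 = d1*3 + d3/4 + d2/2 = 103/4
  d7 = d2/2 = 5/2
  d8 = d4 - 6 = 5
  d9 = d6*3 + d7/3 + d5 = 4853/60
Walk from origin (0, 0):
  seg 1: up by d9 = 4853/60 → (0, 4853/60)
  seg 2: right by d8 = 5 → (5, 4853/60)
  seg 3: up by d1 = 7 → (5, 5273/60)
  seg 4: left by d7 = 5/2 → (5/2, 5273/60)
  seg 5: up by d3 = 9 → (5/2, 5813/60)
  seg 6: up by d5 = 14/5 → (5/2, 5981/60)
  seg 7: right by d8 = 5 → (15/2, 5981/60)
  seg 8: up by d7 = 5/2 → (15/2, 6131/60)
  seg 9: left by d7 = 5/2 → (5, 6131/60)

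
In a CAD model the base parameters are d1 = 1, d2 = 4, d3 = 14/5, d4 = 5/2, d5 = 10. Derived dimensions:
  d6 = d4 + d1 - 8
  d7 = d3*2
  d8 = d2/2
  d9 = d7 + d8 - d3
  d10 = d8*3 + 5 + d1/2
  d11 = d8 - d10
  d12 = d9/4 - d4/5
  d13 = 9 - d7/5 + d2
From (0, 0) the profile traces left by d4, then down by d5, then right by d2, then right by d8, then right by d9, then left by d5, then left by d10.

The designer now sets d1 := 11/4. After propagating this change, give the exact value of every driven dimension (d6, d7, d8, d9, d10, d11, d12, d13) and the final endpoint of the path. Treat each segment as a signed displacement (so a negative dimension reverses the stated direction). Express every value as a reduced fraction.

Apply edit: d1 := 11/4
  d6 = d4 + d1 - 8 = -11/4
  d7 = d3*2 = 28/5
  d8 = d2/2 = 2
  d9 = d7 + d8 - d3 = 24/5
  d10 = d8*3 + 5 + d1/2 = 99/8
  d11 = d8 - d10 = -83/8
  d12 = d9/4 - d4/5 = 7/10
  d13 = 9 - d7/5 + d2 = 297/25
Walk from origin (0, 0):
  seg 1: left by d4 = 5/2 → (-5/2, 0)
  seg 2: down by d5 = 10 → (-5/2, -10)
  seg 3: right by d2 = 4 → (3/2, -10)
  seg 4: right by d8 = 2 → (7/2, -10)
  seg 5: right by d9 = 24/5 → (83/10, -10)
  seg 6: left by d5 = 10 → (-17/10, -10)
  seg 7: left by d10 = 99/8 → (-563/40, -10)

d6 = -11/4
d7 = 28/5
d8 = 2
d9 = 24/5
d10 = 99/8
d11 = -83/8
d12 = 7/10
d13 = 297/25
endpoint = (-563/40, -10)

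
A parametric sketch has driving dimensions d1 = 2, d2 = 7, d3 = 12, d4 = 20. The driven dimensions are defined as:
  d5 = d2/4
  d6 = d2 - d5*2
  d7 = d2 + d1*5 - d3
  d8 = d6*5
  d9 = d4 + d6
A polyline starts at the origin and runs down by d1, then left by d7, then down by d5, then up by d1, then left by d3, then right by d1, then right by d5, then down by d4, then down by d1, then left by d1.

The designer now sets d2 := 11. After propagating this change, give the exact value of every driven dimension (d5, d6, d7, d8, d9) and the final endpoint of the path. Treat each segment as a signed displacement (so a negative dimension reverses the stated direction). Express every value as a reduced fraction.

d5 = 11/4
d6 = 11/2
d7 = 9
d8 = 55/2
d9 = 51/2
endpoint = (-73/4, -99/4)

Apply edit: d2 := 11
  d5 = d2/4 = 11/4
  d6 = d2 - d5*2 = 11/2
  d7 = d2 + d1*5 - d3 = 9
  d8 = d6*5 = 55/2
  d9 = d4 + d6 = 51/2
Walk from origin (0, 0):
  seg 1: down by d1 = 2 → (0, -2)
  seg 2: left by d7 = 9 → (-9, -2)
  seg 3: down by d5 = 11/4 → (-9, -19/4)
  seg 4: up by d1 = 2 → (-9, -11/4)
  seg 5: left by d3 = 12 → (-21, -11/4)
  seg 6: right by d1 = 2 → (-19, -11/4)
  seg 7: right by d5 = 11/4 → (-65/4, -11/4)
  seg 8: down by d4 = 20 → (-65/4, -91/4)
  seg 9: down by d1 = 2 → (-65/4, -99/4)
  seg 10: left by d1 = 2 → (-73/4, -99/4)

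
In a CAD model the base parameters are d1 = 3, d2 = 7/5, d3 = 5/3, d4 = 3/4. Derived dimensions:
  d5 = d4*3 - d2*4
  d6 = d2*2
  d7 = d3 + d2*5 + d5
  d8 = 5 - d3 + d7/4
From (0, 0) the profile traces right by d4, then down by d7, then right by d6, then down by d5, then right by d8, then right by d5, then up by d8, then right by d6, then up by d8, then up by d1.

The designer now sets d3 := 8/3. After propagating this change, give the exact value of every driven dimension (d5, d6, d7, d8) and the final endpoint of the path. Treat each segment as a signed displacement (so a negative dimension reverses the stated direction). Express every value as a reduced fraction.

Apply edit: d3 := 8/3
  d5 = d4*3 - d2*4 = -67/20
  d6 = d2*2 = 14/5
  d7 = d3 + d2*5 + d5 = 379/60
  d8 = 5 - d3 + d7/4 = 313/80
Walk from origin (0, 0):
  seg 1: right by d4 = 3/4 → (3/4, 0)
  seg 2: down by d7 = 379/60 → (3/4, -379/60)
  seg 3: right by d6 = 14/5 → (71/20, -379/60)
  seg 4: down by d5 = -67/20 → (71/20, -89/30)
  seg 5: right by d8 = 313/80 → (597/80, -89/30)
  seg 6: right by d5 = -67/20 → (329/80, -89/30)
  seg 7: up by d8 = 313/80 → (329/80, 227/240)
  seg 8: right by d6 = 14/5 → (553/80, 227/240)
  seg 9: up by d8 = 313/80 → (553/80, 583/120)
  seg 10: up by d1 = 3 → (553/80, 943/120)

d5 = -67/20
d6 = 14/5
d7 = 379/60
d8 = 313/80
endpoint = (553/80, 943/120)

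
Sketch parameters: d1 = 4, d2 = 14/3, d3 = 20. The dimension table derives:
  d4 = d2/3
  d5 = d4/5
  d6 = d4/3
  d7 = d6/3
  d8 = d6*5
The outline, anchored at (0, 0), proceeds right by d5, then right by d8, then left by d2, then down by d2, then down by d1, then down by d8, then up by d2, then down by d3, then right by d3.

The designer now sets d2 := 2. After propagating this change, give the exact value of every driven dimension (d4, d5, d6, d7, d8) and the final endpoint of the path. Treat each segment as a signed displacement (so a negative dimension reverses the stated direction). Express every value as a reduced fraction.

d4 = 2/3
d5 = 2/15
d6 = 2/9
d7 = 2/27
d8 = 10/9
endpoint = (866/45, -226/9)

Apply edit: d2 := 2
  d4 = d2/3 = 2/3
  d5 = d4/5 = 2/15
  d6 = d4/3 = 2/9
  d7 = d6/3 = 2/27
  d8 = d6*5 = 10/9
Walk from origin (0, 0):
  seg 1: right by d5 = 2/15 → (2/15, 0)
  seg 2: right by d8 = 10/9 → (56/45, 0)
  seg 3: left by d2 = 2 → (-34/45, 0)
  seg 4: down by d2 = 2 → (-34/45, -2)
  seg 5: down by d1 = 4 → (-34/45, -6)
  seg 6: down by d8 = 10/9 → (-34/45, -64/9)
  seg 7: up by d2 = 2 → (-34/45, -46/9)
  seg 8: down by d3 = 20 → (-34/45, -226/9)
  seg 9: right by d3 = 20 → (866/45, -226/9)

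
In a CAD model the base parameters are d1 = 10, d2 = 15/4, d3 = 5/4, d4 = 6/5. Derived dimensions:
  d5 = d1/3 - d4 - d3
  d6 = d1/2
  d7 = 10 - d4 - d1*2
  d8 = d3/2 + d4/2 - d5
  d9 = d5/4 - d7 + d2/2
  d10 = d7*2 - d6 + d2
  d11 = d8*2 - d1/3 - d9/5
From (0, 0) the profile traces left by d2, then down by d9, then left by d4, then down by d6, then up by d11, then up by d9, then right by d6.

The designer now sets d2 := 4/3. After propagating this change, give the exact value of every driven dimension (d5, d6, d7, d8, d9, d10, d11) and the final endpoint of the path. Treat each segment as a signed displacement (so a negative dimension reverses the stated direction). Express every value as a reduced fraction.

d5 = 53/60
d6 = 5
d7 = -56/5
d8 = 41/120
d9 = 967/80
d10 = -391/15
d11 = -2027/400
endpoint = (37/15, -4027/400)

Apply edit: d2 := 4/3
  d5 = d1/3 - d4 - d3 = 53/60
  d6 = d1/2 = 5
  d7 = 10 - d4 - d1*2 = -56/5
  d8 = d3/2 + d4/2 - d5 = 41/120
  d9 = d5/4 - d7 + d2/2 = 967/80
  d10 = d7*2 - d6 + d2 = -391/15
  d11 = d8*2 - d1/3 - d9/5 = -2027/400
Walk from origin (0, 0):
  seg 1: left by d2 = 4/3 → (-4/3, 0)
  seg 2: down by d9 = 967/80 → (-4/3, -967/80)
  seg 3: left by d4 = 6/5 → (-38/15, -967/80)
  seg 4: down by d6 = 5 → (-38/15, -1367/80)
  seg 5: up by d11 = -2027/400 → (-38/15, -4431/200)
  seg 6: up by d9 = 967/80 → (-38/15, -4027/400)
  seg 7: right by d6 = 5 → (37/15, -4027/400)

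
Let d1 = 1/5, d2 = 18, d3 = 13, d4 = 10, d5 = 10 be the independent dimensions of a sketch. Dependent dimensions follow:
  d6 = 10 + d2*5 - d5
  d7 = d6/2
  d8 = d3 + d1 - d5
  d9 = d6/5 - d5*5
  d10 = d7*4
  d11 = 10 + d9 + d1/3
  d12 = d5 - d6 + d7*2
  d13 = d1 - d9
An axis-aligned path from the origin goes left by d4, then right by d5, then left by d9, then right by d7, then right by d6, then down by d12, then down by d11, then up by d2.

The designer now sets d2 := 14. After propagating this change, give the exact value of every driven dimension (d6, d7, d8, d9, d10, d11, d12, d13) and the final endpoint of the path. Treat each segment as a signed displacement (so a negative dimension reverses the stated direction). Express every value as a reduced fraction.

d6 = 70
d7 = 35
d8 = 16/5
d9 = -36
d10 = 140
d11 = -389/15
d12 = 10
d13 = 181/5
endpoint = (141, 449/15)

Apply edit: d2 := 14
  d6 = 10 + d2*5 - d5 = 70
  d7 = d6/2 = 35
  d8 = d3 + d1 - d5 = 16/5
  d9 = d6/5 - d5*5 = -36
  d10 = d7*4 = 140
  d11 = 10 + d9 + d1/3 = -389/15
  d12 = d5 - d6 + d7*2 = 10
  d13 = d1 - d9 = 181/5
Walk from origin (0, 0):
  seg 1: left by d4 = 10 → (-10, 0)
  seg 2: right by d5 = 10 → (0, 0)
  seg 3: left by d9 = -36 → (36, 0)
  seg 4: right by d7 = 35 → (71, 0)
  seg 5: right by d6 = 70 → (141, 0)
  seg 6: down by d12 = 10 → (141, -10)
  seg 7: down by d11 = -389/15 → (141, 239/15)
  seg 8: up by d2 = 14 → (141, 449/15)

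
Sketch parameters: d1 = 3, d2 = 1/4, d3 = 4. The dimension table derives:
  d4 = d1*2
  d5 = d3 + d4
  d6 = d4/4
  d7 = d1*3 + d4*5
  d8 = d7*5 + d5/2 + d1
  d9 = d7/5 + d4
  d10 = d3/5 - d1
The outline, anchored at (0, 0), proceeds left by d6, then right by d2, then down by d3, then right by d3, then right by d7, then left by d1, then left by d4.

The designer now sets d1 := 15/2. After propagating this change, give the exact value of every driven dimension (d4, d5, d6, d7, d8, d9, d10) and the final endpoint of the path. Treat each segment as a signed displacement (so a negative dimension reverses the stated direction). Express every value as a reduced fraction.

Apply edit: d1 := 15/2
  d4 = d1*2 = 15
  d5 = d3 + d4 = 19
  d6 = d4/4 = 15/4
  d7 = d1*3 + d4*5 = 195/2
  d8 = d7*5 + d5/2 + d1 = 1009/2
  d9 = d7/5 + d4 = 69/2
  d10 = d3/5 - d1 = -67/10
Walk from origin (0, 0):
  seg 1: left by d6 = 15/4 → (-15/4, 0)
  seg 2: right by d2 = 1/4 → (-7/2, 0)
  seg 3: down by d3 = 4 → (-7/2, -4)
  seg 4: right by d3 = 4 → (1/2, -4)
  seg 5: right by d7 = 195/2 → (98, -4)
  seg 6: left by d1 = 15/2 → (181/2, -4)
  seg 7: left by d4 = 15 → (151/2, -4)

d4 = 15
d5 = 19
d6 = 15/4
d7 = 195/2
d8 = 1009/2
d9 = 69/2
d10 = -67/10
endpoint = (151/2, -4)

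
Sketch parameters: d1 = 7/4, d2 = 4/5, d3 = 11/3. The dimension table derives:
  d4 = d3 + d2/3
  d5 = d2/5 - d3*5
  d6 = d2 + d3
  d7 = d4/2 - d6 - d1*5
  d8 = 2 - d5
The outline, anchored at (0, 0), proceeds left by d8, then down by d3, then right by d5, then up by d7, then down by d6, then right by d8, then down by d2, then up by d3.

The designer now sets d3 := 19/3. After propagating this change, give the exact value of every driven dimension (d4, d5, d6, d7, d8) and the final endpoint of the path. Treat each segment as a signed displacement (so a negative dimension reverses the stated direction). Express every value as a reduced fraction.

Apply edit: d3 := 19/3
  d4 = d3 + d2/3 = 33/5
  d5 = d2/5 - d3*5 = -2363/75
  d6 = d2 + d3 = 107/15
  d7 = d4/2 - d6 - d1*5 = -151/12
  d8 = 2 - d5 = 2513/75
Walk from origin (0, 0):
  seg 1: left by d8 = 2513/75 → (-2513/75, 0)
  seg 2: down by d3 = 19/3 → (-2513/75, -19/3)
  seg 3: right by d5 = -2363/75 → (-4876/75, -19/3)
  seg 4: up by d7 = -151/12 → (-4876/75, -227/12)
  seg 5: down by d6 = 107/15 → (-4876/75, -521/20)
  seg 6: right by d8 = 2513/75 → (-2363/75, -521/20)
  seg 7: down by d2 = 4/5 → (-2363/75, -537/20)
  seg 8: up by d3 = 19/3 → (-2363/75, -1231/60)

d4 = 33/5
d5 = -2363/75
d6 = 107/15
d7 = -151/12
d8 = 2513/75
endpoint = (-2363/75, -1231/60)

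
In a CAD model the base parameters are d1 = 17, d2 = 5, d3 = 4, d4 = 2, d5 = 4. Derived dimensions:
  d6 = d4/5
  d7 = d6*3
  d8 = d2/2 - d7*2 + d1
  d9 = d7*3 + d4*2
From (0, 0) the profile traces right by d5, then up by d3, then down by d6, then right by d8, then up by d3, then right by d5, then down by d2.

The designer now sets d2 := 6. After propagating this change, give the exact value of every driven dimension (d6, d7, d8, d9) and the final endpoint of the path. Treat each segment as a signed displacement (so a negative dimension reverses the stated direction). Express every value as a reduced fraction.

Apply edit: d2 := 6
  d6 = d4/5 = 2/5
  d7 = d6*3 = 6/5
  d8 = d2/2 - d7*2 + d1 = 88/5
  d9 = d7*3 + d4*2 = 38/5
Walk from origin (0, 0):
  seg 1: right by d5 = 4 → (4, 0)
  seg 2: up by d3 = 4 → (4, 4)
  seg 3: down by d6 = 2/5 → (4, 18/5)
  seg 4: right by d8 = 88/5 → (108/5, 18/5)
  seg 5: up by d3 = 4 → (108/5, 38/5)
  seg 6: right by d5 = 4 → (128/5, 38/5)
  seg 7: down by d2 = 6 → (128/5, 8/5)

d6 = 2/5
d7 = 6/5
d8 = 88/5
d9 = 38/5
endpoint = (128/5, 8/5)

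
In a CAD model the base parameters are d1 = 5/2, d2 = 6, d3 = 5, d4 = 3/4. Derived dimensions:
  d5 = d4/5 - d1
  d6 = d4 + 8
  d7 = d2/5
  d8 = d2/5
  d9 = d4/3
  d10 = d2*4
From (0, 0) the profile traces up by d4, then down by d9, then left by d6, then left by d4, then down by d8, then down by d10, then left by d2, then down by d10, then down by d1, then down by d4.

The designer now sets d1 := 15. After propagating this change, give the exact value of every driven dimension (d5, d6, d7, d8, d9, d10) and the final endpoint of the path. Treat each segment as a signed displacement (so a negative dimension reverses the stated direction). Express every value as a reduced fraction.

Apply edit: d1 := 15
  d5 = d4/5 - d1 = -297/20
  d6 = d4 + 8 = 35/4
  d7 = d2/5 = 6/5
  d8 = d2/5 = 6/5
  d9 = d4/3 = 1/4
  d10 = d2*4 = 24
Walk from origin (0, 0):
  seg 1: up by d4 = 3/4 → (0, 3/4)
  seg 2: down by d9 = 1/4 → (0, 1/2)
  seg 3: left by d6 = 35/4 → (-35/4, 1/2)
  seg 4: left by d4 = 3/4 → (-19/2, 1/2)
  seg 5: down by d8 = 6/5 → (-19/2, -7/10)
  seg 6: down by d10 = 24 → (-19/2, -247/10)
  seg 7: left by d2 = 6 → (-31/2, -247/10)
  seg 8: down by d10 = 24 → (-31/2, -487/10)
  seg 9: down by d1 = 15 → (-31/2, -637/10)
  seg 10: down by d4 = 3/4 → (-31/2, -1289/20)

d5 = -297/20
d6 = 35/4
d7 = 6/5
d8 = 6/5
d9 = 1/4
d10 = 24
endpoint = (-31/2, -1289/20)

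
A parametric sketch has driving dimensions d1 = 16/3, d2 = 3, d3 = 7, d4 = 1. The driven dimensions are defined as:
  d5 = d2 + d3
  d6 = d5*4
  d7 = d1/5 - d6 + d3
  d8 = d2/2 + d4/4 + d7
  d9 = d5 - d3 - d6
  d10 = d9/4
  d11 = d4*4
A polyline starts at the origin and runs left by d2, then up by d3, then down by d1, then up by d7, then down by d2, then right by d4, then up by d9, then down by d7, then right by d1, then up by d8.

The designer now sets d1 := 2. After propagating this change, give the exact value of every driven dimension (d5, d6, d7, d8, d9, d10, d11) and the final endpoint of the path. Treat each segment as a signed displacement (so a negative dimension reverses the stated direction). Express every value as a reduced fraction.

d5 = 10
d6 = 40
d7 = -163/5
d8 = -617/20
d9 = -37
d10 = -37/4
d11 = 4
endpoint = (0, -1317/20)

Apply edit: d1 := 2
  d5 = d2 + d3 = 10
  d6 = d5*4 = 40
  d7 = d1/5 - d6 + d3 = -163/5
  d8 = d2/2 + d4/4 + d7 = -617/20
  d9 = d5 - d3 - d6 = -37
  d10 = d9/4 = -37/4
  d11 = d4*4 = 4
Walk from origin (0, 0):
  seg 1: left by d2 = 3 → (-3, 0)
  seg 2: up by d3 = 7 → (-3, 7)
  seg 3: down by d1 = 2 → (-3, 5)
  seg 4: up by d7 = -163/5 → (-3, -138/5)
  seg 5: down by d2 = 3 → (-3, -153/5)
  seg 6: right by d4 = 1 → (-2, -153/5)
  seg 7: up by d9 = -37 → (-2, -338/5)
  seg 8: down by d7 = -163/5 → (-2, -35)
  seg 9: right by d1 = 2 → (0, -35)
  seg 10: up by d8 = -617/20 → (0, -1317/20)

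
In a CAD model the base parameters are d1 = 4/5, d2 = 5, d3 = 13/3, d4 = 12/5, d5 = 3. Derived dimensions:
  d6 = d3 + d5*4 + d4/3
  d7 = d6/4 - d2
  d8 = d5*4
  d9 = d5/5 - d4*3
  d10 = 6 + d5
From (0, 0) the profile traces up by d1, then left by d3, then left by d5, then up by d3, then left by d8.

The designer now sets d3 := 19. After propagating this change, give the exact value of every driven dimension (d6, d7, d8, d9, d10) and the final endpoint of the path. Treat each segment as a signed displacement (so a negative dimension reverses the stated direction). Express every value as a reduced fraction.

Apply edit: d3 := 19
  d6 = d3 + d5*4 + d4/3 = 159/5
  d7 = d6/4 - d2 = 59/20
  d8 = d5*4 = 12
  d9 = d5/5 - d4*3 = -33/5
  d10 = 6 + d5 = 9
Walk from origin (0, 0):
  seg 1: up by d1 = 4/5 → (0, 4/5)
  seg 2: left by d3 = 19 → (-19, 4/5)
  seg 3: left by d5 = 3 → (-22, 4/5)
  seg 4: up by d3 = 19 → (-22, 99/5)
  seg 5: left by d8 = 12 → (-34, 99/5)

d6 = 159/5
d7 = 59/20
d8 = 12
d9 = -33/5
d10 = 9
endpoint = (-34, 99/5)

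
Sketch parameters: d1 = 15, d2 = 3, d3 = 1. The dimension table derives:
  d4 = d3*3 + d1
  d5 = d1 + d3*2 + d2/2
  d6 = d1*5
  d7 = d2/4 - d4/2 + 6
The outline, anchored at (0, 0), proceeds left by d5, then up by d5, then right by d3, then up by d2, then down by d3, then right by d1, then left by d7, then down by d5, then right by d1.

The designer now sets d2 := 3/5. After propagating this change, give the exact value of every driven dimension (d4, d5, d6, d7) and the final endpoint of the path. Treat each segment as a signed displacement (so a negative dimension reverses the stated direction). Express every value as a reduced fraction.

Apply edit: d2 := 3/5
  d4 = d3*3 + d1 = 18
  d5 = d1 + d3*2 + d2/2 = 173/10
  d6 = d1*5 = 75
  d7 = d2/4 - d4/2 + 6 = -57/20
Walk from origin (0, 0):
  seg 1: left by d5 = 173/10 → (-173/10, 0)
  seg 2: up by d5 = 173/10 → (-173/10, 173/10)
  seg 3: right by d3 = 1 → (-163/10, 173/10)
  seg 4: up by d2 = 3/5 → (-163/10, 179/10)
  seg 5: down by d3 = 1 → (-163/10, 169/10)
  seg 6: right by d1 = 15 → (-13/10, 169/10)
  seg 7: left by d7 = -57/20 → (31/20, 169/10)
  seg 8: down by d5 = 173/10 → (31/20, -2/5)
  seg 9: right by d1 = 15 → (331/20, -2/5)

d4 = 18
d5 = 173/10
d6 = 75
d7 = -57/20
endpoint = (331/20, -2/5)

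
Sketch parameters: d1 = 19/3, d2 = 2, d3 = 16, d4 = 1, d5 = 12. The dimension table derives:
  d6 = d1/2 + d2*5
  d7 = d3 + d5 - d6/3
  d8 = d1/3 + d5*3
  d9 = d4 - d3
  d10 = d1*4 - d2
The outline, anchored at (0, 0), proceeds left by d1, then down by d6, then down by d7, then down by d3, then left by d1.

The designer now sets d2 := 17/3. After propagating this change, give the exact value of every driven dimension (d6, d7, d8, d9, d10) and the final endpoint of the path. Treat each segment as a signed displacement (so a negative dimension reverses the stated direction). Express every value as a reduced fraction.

d6 = 63/2
d7 = 35/2
d8 = 343/9
d9 = -15
d10 = 59/3
endpoint = (-38/3, -65)

Apply edit: d2 := 17/3
  d6 = d1/2 + d2*5 = 63/2
  d7 = d3 + d5 - d6/3 = 35/2
  d8 = d1/3 + d5*3 = 343/9
  d9 = d4 - d3 = -15
  d10 = d1*4 - d2 = 59/3
Walk from origin (0, 0):
  seg 1: left by d1 = 19/3 → (-19/3, 0)
  seg 2: down by d6 = 63/2 → (-19/3, -63/2)
  seg 3: down by d7 = 35/2 → (-19/3, -49)
  seg 4: down by d3 = 16 → (-19/3, -65)
  seg 5: left by d1 = 19/3 → (-38/3, -65)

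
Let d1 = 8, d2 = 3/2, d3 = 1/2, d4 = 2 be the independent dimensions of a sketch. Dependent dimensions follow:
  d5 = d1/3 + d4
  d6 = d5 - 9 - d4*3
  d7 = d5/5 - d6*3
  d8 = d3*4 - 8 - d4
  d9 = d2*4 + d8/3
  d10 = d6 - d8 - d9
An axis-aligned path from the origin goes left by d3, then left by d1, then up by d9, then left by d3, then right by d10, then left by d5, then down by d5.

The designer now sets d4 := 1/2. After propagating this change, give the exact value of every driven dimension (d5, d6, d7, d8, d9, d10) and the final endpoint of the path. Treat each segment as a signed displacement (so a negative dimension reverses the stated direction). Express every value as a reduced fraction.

d5 = 19/6
d6 = -22/3
d7 = 679/30
d8 = -13/2
d9 = 23/6
d10 = -14/3
endpoint = (-101/6, 2/3)

Apply edit: d4 := 1/2
  d5 = d1/3 + d4 = 19/6
  d6 = d5 - 9 - d4*3 = -22/3
  d7 = d5/5 - d6*3 = 679/30
  d8 = d3*4 - 8 - d4 = -13/2
  d9 = d2*4 + d8/3 = 23/6
  d10 = d6 - d8 - d9 = -14/3
Walk from origin (0, 0):
  seg 1: left by d3 = 1/2 → (-1/2, 0)
  seg 2: left by d1 = 8 → (-17/2, 0)
  seg 3: up by d9 = 23/6 → (-17/2, 23/6)
  seg 4: left by d3 = 1/2 → (-9, 23/6)
  seg 5: right by d10 = -14/3 → (-41/3, 23/6)
  seg 6: left by d5 = 19/6 → (-101/6, 23/6)
  seg 7: down by d5 = 19/6 → (-101/6, 2/3)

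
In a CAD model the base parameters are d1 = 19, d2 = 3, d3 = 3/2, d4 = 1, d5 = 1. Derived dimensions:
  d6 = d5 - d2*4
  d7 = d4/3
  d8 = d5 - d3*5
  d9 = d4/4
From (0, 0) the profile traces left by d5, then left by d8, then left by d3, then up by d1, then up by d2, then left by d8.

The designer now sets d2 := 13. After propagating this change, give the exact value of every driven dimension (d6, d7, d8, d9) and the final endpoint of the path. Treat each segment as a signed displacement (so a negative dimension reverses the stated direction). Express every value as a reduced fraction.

d6 = -51
d7 = 1/3
d8 = -13/2
d9 = 1/4
endpoint = (21/2, 32)

Apply edit: d2 := 13
  d6 = d5 - d2*4 = -51
  d7 = d4/3 = 1/3
  d8 = d5 - d3*5 = -13/2
  d9 = d4/4 = 1/4
Walk from origin (0, 0):
  seg 1: left by d5 = 1 → (-1, 0)
  seg 2: left by d8 = -13/2 → (11/2, 0)
  seg 3: left by d3 = 3/2 → (4, 0)
  seg 4: up by d1 = 19 → (4, 19)
  seg 5: up by d2 = 13 → (4, 32)
  seg 6: left by d8 = -13/2 → (21/2, 32)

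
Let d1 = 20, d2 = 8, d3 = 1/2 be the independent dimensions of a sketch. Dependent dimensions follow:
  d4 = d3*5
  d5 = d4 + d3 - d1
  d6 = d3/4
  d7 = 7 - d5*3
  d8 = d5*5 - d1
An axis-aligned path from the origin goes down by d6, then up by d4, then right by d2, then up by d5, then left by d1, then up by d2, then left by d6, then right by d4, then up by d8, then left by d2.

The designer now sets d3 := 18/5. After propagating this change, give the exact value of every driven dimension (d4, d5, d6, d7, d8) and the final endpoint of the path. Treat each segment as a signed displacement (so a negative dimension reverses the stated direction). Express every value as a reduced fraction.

d4 = 18
d5 = 8/5
d6 = 9/10
d7 = 11/5
d8 = -12
endpoint = (-29/10, 147/10)

Apply edit: d3 := 18/5
  d4 = d3*5 = 18
  d5 = d4 + d3 - d1 = 8/5
  d6 = d3/4 = 9/10
  d7 = 7 - d5*3 = 11/5
  d8 = d5*5 - d1 = -12
Walk from origin (0, 0):
  seg 1: down by d6 = 9/10 → (0, -9/10)
  seg 2: up by d4 = 18 → (0, 171/10)
  seg 3: right by d2 = 8 → (8, 171/10)
  seg 4: up by d5 = 8/5 → (8, 187/10)
  seg 5: left by d1 = 20 → (-12, 187/10)
  seg 6: up by d2 = 8 → (-12, 267/10)
  seg 7: left by d6 = 9/10 → (-129/10, 267/10)
  seg 8: right by d4 = 18 → (51/10, 267/10)
  seg 9: up by d8 = -12 → (51/10, 147/10)
  seg 10: left by d2 = 8 → (-29/10, 147/10)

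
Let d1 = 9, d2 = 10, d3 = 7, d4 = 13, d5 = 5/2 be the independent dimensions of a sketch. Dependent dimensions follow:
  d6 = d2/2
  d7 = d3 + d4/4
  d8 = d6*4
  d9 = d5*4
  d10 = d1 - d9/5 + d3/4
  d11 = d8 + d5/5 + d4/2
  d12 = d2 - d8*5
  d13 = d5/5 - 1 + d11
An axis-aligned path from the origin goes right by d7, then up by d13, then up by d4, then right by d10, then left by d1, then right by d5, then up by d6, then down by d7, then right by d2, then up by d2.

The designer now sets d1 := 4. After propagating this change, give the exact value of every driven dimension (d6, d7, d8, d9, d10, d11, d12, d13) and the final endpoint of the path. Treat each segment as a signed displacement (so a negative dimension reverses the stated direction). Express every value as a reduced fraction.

d6 = 5
d7 = 41/4
d8 = 20
d9 = 10
d10 = 15/4
d11 = 27
d12 = -90
d13 = 53/2
endpoint = (45/2, 177/4)

Apply edit: d1 := 4
  d6 = d2/2 = 5
  d7 = d3 + d4/4 = 41/4
  d8 = d6*4 = 20
  d9 = d5*4 = 10
  d10 = d1 - d9/5 + d3/4 = 15/4
  d11 = d8 + d5/5 + d4/2 = 27
  d12 = d2 - d8*5 = -90
  d13 = d5/5 - 1 + d11 = 53/2
Walk from origin (0, 0):
  seg 1: right by d7 = 41/4 → (41/4, 0)
  seg 2: up by d13 = 53/2 → (41/4, 53/2)
  seg 3: up by d4 = 13 → (41/4, 79/2)
  seg 4: right by d10 = 15/4 → (14, 79/2)
  seg 5: left by d1 = 4 → (10, 79/2)
  seg 6: right by d5 = 5/2 → (25/2, 79/2)
  seg 7: up by d6 = 5 → (25/2, 89/2)
  seg 8: down by d7 = 41/4 → (25/2, 137/4)
  seg 9: right by d2 = 10 → (45/2, 137/4)
  seg 10: up by d2 = 10 → (45/2, 177/4)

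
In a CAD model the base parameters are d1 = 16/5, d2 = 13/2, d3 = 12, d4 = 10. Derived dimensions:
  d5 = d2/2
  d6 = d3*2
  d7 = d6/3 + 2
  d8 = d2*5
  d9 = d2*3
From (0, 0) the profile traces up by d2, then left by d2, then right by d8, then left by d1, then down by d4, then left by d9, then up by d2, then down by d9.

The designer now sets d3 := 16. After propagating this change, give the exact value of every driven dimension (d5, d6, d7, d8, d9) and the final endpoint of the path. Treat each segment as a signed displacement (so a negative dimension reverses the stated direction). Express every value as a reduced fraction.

d5 = 13/4
d6 = 32
d7 = 38/3
d8 = 65/2
d9 = 39/2
endpoint = (33/10, -33/2)

Apply edit: d3 := 16
  d5 = d2/2 = 13/4
  d6 = d3*2 = 32
  d7 = d6/3 + 2 = 38/3
  d8 = d2*5 = 65/2
  d9 = d2*3 = 39/2
Walk from origin (0, 0):
  seg 1: up by d2 = 13/2 → (0, 13/2)
  seg 2: left by d2 = 13/2 → (-13/2, 13/2)
  seg 3: right by d8 = 65/2 → (26, 13/2)
  seg 4: left by d1 = 16/5 → (114/5, 13/2)
  seg 5: down by d4 = 10 → (114/5, -7/2)
  seg 6: left by d9 = 39/2 → (33/10, -7/2)
  seg 7: up by d2 = 13/2 → (33/10, 3)
  seg 8: down by d9 = 39/2 → (33/10, -33/2)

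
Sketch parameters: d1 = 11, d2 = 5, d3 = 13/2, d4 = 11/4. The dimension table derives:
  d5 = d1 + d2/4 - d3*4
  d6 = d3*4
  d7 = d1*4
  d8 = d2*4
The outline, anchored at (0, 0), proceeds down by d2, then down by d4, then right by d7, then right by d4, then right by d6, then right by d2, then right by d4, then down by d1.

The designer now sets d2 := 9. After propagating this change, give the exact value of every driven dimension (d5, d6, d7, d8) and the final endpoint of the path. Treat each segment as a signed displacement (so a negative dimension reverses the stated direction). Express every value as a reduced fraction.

Apply edit: d2 := 9
  d5 = d1 + d2/4 - d3*4 = -51/4
  d6 = d3*4 = 26
  d7 = d1*4 = 44
  d8 = d2*4 = 36
Walk from origin (0, 0):
  seg 1: down by d2 = 9 → (0, -9)
  seg 2: down by d4 = 11/4 → (0, -47/4)
  seg 3: right by d7 = 44 → (44, -47/4)
  seg 4: right by d4 = 11/4 → (187/4, -47/4)
  seg 5: right by d6 = 26 → (291/4, -47/4)
  seg 6: right by d2 = 9 → (327/4, -47/4)
  seg 7: right by d4 = 11/4 → (169/2, -47/4)
  seg 8: down by d1 = 11 → (169/2, -91/4)

d5 = -51/4
d6 = 26
d7 = 44
d8 = 36
endpoint = (169/2, -91/4)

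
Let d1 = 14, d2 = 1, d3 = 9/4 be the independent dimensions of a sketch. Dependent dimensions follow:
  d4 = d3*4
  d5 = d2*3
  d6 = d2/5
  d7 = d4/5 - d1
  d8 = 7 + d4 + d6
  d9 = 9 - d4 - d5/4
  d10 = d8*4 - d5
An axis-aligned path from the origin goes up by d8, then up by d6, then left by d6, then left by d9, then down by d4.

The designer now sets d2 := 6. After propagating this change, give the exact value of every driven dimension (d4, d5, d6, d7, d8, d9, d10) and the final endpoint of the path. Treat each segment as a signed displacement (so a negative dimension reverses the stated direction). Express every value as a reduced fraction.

d4 = 9
d5 = 18
d6 = 6/5
d7 = -61/5
d8 = 86/5
d9 = -9/2
d10 = 254/5
endpoint = (33/10, 47/5)

Apply edit: d2 := 6
  d4 = d3*4 = 9
  d5 = d2*3 = 18
  d6 = d2/5 = 6/5
  d7 = d4/5 - d1 = -61/5
  d8 = 7 + d4 + d6 = 86/5
  d9 = 9 - d4 - d5/4 = -9/2
  d10 = d8*4 - d5 = 254/5
Walk from origin (0, 0):
  seg 1: up by d8 = 86/5 → (0, 86/5)
  seg 2: up by d6 = 6/5 → (0, 92/5)
  seg 3: left by d6 = 6/5 → (-6/5, 92/5)
  seg 4: left by d9 = -9/2 → (33/10, 92/5)
  seg 5: down by d4 = 9 → (33/10, 47/5)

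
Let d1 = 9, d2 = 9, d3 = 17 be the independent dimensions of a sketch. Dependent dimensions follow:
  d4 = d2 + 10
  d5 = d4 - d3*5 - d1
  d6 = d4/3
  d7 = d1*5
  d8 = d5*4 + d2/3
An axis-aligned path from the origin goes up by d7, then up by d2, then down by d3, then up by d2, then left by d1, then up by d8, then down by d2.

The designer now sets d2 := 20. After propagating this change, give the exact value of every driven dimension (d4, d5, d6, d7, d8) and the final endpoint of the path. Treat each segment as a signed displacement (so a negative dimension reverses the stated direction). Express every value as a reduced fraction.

d4 = 30
d5 = -64
d6 = 10
d7 = 45
d8 = -748/3
endpoint = (-9, -604/3)

Apply edit: d2 := 20
  d4 = d2 + 10 = 30
  d5 = d4 - d3*5 - d1 = -64
  d6 = d4/3 = 10
  d7 = d1*5 = 45
  d8 = d5*4 + d2/3 = -748/3
Walk from origin (0, 0):
  seg 1: up by d7 = 45 → (0, 45)
  seg 2: up by d2 = 20 → (0, 65)
  seg 3: down by d3 = 17 → (0, 48)
  seg 4: up by d2 = 20 → (0, 68)
  seg 5: left by d1 = 9 → (-9, 68)
  seg 6: up by d8 = -748/3 → (-9, -544/3)
  seg 7: down by d2 = 20 → (-9, -604/3)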